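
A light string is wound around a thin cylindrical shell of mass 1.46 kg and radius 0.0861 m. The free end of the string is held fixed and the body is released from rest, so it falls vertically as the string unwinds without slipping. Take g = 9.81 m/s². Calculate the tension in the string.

Translation: Mg − T = Ma. Rotation about the center: TR = Iα with I = MR².
With a = αR: T = (I/R²)a = M a, so Mg = (1 + 1.000)Ma.
a = g/(1 + 1.000) = 9.81/2.000 = 4.905 m/s².
T = 1.000·M·a = (1.000)(1.46)(4.905) = 7.161 N.

T ≈ 7.16 N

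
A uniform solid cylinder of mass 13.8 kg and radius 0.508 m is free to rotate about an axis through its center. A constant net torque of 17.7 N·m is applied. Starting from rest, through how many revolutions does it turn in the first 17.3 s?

I = ½MR² = (1/2)(13.8)(0.508)² = 1.781 kg·m².
α = τ/I = 17.7/1.781 = 9.940 rad/s².
θ = ½αt² = ½(9.940)(17.3)² = 1488 rad.
Revolutions = θ/(2π) = 236.7.

≈ 237 revolutions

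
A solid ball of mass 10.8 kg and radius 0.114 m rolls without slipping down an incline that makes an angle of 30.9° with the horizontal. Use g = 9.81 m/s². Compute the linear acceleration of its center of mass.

Translation along the incline: Mg sinθ − f = Ma.
Rotation about the center: fR = Iα with I = (2/5)MR². No-slip gives a = αR, so f = (I/R²)a = (2/5)M a.
Substituting: Mg sinθ = (1 + 0.4000)Ma, so a = g sinθ/(1 + 0.4000) = (9.81) sin 30.9° / 1.400 = 3.598 m/s².

a ≈ 3.60 m/s²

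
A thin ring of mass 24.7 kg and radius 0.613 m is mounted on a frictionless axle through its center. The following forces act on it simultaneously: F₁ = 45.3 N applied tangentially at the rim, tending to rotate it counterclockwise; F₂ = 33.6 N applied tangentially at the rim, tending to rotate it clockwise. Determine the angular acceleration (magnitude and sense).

I = MR² = (24.7)(0.613)² = 9.281 kg·m².
Taking counterclockwise as positive: τ₁ = +(45.3)(0.613) = +27.77 N·m; τ₂ = −(33.6)(0.613) = −20.60 N·m.
Net torque τ = 7.172 N·m.
α = τ/I = 7.172/9.281 = 0.7727 rad/s².

α ≈ 0.773 rad/s², counterclockwise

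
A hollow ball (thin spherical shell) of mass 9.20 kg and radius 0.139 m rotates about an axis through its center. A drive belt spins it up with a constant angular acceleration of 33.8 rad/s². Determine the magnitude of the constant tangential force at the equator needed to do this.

I = (2/3)MR² = (2/3)(9.20)(0.139)² = 0.1185 kg·m².
The required torque is τ = Iα = (0.1185)(33.80) = 4.005 N·m.
A tangential force at the equator gives τ = FR, so F = τ/R = 4.005/0.139 = 28.82 N.

F ≈ 28.8 N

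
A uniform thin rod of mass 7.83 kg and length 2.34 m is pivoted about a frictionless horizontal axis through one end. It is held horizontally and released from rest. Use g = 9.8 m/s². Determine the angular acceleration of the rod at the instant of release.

α ≈ 6.28 rad/s²

About the pivot, I = (1/3)ML² = (1/3)(7.83)(2.34)² = 14.29 kg·m².
The weight acts at the center, a distance L/2 = 1.170 m from the pivot; τ = Mg(L/2) = 89.78 N·m.
α = τ/I = 89.78/14.29 = 6.282 rad/s².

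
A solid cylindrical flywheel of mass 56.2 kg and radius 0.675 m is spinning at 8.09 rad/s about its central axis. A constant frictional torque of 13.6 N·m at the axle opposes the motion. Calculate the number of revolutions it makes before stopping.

≈ 4.90 revolutions

I = ½MR² = (1/2)(56.2)(0.675)² = 12.80 kg·m².
The net torque has magnitude 13.6 N·m, opposing ω.
|α| = τ/I = 13.60/12.80 = 1.062 rad/s² (deceleration).
ω² = ω₀² − 2|α|θ with ω = 0 ⇒ θ = ω₀²/(2|α|) = 30.81 rad = 4.903 rev.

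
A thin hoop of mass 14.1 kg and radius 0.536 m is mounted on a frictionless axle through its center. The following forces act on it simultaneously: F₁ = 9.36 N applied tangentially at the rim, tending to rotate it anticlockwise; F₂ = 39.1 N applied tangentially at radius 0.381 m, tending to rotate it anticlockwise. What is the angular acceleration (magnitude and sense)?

I = MR² = (14.1)(0.536)² = 4.051 kg·m².
Taking anticlockwise as positive: τ₁ = +(9.36)(0.536) = +5.017 N·m; τ₂ = +(39.1)(0.381) = +14.90 N·m.
Net torque τ = 19.91 N·m.
α = τ/I = 19.91/4.051 = 4.916 rad/s².

α ≈ 4.92 rad/s², anticlockwise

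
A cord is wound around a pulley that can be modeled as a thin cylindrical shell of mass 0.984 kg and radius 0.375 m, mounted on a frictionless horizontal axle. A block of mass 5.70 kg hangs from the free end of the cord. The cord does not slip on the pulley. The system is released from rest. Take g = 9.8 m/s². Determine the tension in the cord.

T ≈ 8.22 N

I = MR² = (0.984)(0.375)² = 0.1384 kg·m².
Block: mg − T = ma. Pulley: TR = Iα. No-slip: a = αR, so T = (I/R²)a = 0.9840·a.
Then mg = (m + 0.9840)a, so a = (5.70)(9.8)/(5.70 + 0.9840) = 8.357 m/s².
T = 0.9840·a = 8.224 N.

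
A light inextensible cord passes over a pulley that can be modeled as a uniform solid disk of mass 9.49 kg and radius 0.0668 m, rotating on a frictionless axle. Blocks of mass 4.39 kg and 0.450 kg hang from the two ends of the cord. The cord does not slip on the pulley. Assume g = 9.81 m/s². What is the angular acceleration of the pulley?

α ≈ 60.4 rad/s²

I = ½MR² = (1/2)(9.49)(0.0668)² = 0.02117 kg·m².
Heavier block: m₁g − T₁ = m₁a. Lighter block: T₂ − m₂g = m₂a.
Pulley: (T₁ − T₂)R = Iα = I(a/R), so T₁ − T₂ = (I/R²)a = (1/2)M_p a = 4.745·a.
Adding the three: (m₁ − m₂)g = (m₁ + m₂ + 4.745)a, so a = (4.39 − 0.450)(9.81)/(4.39 + 0.450 + 4.745) = 4.032 m/s².
α = a/R = 4.032/0.0668 = 60.37 rad/s².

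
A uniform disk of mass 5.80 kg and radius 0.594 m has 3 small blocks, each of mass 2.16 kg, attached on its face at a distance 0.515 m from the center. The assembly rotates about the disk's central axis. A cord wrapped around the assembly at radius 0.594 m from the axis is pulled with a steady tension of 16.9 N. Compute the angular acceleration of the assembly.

I_disk = ½MR² = ½(5.80)(0.594)² = 1.023 kg·m².
I_blocks = 3·m·r² = 3(2.16)(0.515)² = 1.719 kg·m².
Total I = 2.742 kg·m².
τ = F r = (16.9)(0.594) = 10.04 N·m.
α = τ/I = 10.04/2.742 = 3.661 rad/s².

α ≈ 3.66 rad/s²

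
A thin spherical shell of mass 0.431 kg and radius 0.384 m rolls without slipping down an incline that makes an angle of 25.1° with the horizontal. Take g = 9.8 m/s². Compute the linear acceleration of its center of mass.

a ≈ 2.49 m/s²

Translation along the incline: Mg sinθ − f = Ma.
Rotation about the center: fR = Iα with I = (2/3)MR². No-slip gives a = αR, so f = (I/R²)a = (2/3)M a.
Substituting: Mg sinθ = (1 + 0.6667)Ma, so a = g sinθ/(1 + 0.6667) = (9.8) sin 25.1° / 1.667 = 2.494 m/s².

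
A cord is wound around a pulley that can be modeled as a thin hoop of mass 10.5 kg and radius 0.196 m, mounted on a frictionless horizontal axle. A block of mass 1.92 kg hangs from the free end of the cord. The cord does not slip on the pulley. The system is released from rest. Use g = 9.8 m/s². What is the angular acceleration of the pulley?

α ≈ 7.73 rad/s²

I = MR² = (10.5)(0.196)² = 0.4034 kg·m².
Block: mg − T = ma. Pulley: TR = Iα. No-slip: a = αR, so T = (I/R²)a = 10.50·a.
Then mg = (m + 10.50)a, so a = (1.92)(9.8)/(1.92 + 10.50) = 1.515 m/s².
α = a/R = 1.515/0.196 = 7.729 rad/s².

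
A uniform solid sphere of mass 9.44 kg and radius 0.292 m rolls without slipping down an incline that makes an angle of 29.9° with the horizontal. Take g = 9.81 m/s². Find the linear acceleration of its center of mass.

a ≈ 3.49 m/s²

Translation along the incline: Mg sinθ − f = Ma.
Rotation about the center: fR = Iα with I = (2/5)MR². No-slip gives a = αR, so f = (I/R²)a = (2/5)M a.
Substituting: Mg sinθ = (1 + 0.4000)Ma, so a = g sinθ/(1 + 0.4000) = (9.81) sin 29.9° / 1.400 = 3.493 m/s².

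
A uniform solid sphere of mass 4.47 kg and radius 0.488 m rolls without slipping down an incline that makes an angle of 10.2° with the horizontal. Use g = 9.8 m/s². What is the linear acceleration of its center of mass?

a ≈ 1.24 m/s²

Translation along the incline: Mg sinθ − f = Ma.
Rotation about the center: fR = Iα with I = (2/5)MR². No-slip gives a = αR, so f = (I/R²)a = (2/5)M a.
Substituting: Mg sinθ = (1 + 0.4000)Ma, so a = g sinθ/(1 + 0.4000) = (9.8) sin 10.2° / 1.400 = 1.240 m/s².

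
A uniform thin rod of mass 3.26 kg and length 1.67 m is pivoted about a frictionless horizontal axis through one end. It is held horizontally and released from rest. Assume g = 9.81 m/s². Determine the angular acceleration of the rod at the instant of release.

About the pivot, I = (1/3)ML² = (1/3)(3.26)(1.67)² = 3.031 kg·m².
The weight acts at the center, a distance L/2 = 0.8350 m from the pivot; τ = Mg(L/2) = 26.70 N·m.
α = τ/I = 26.70/3.031 = 8.811 rad/s².
(Equivalently α = (3g/(2L)) = 8.811 rad/s².)

α ≈ 8.81 rad/s²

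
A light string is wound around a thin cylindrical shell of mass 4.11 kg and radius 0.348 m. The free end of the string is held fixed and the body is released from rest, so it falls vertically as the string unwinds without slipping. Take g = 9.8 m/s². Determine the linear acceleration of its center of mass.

Translation: Mg − T = Ma. Rotation about the center: TR = Iα with I = MR².
With a = αR: T = (I/R²)a = M a, so Mg = (1 + 1.000)Ma.
a = g/(1 + 1.000) = 9.8/2.000 = 4.900 m/s².

a ≈ 4.90 m/s²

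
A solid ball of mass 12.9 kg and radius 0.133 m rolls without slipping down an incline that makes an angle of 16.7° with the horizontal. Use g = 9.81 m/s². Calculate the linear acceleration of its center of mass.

a ≈ 2.01 m/s²

Translation along the incline: Mg sinθ − f = Ma.
Rotation about the center: fR = Iα with I = (2/5)MR². No-slip gives a = αR, so f = (I/R²)a = (2/5)M a.
Substituting: Mg sinθ = (1 + 0.4000)Ma, so a = g sinθ/(1 + 0.4000) = (9.81) sin 16.7° / 1.400 = 2.014 m/s².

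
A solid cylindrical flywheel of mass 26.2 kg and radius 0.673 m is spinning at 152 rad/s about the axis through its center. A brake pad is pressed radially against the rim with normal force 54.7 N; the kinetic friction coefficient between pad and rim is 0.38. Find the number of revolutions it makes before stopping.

≈ 780 revolutions

I = ½MR² = (1/2)(26.2)(0.673)² = 5.933 kg·m².
Friction force f = μN = (0.38)(54.7) = 20.79 N at the rim; torque magnitude τ = fR = 13.99 N·m, opposing ω.
|α| = τ/I = 13.99/5.933 = 2.358 rad/s² (deceleration).
ω² = ω₀² − 2|α|θ with ω = 0 ⇒ θ = ω₀²/(2|α|) = 4900 rad = 779.8 rev.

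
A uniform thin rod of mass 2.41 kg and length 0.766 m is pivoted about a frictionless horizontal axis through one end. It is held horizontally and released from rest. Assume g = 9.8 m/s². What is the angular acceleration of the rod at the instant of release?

About the pivot, I = (1/3)ML² = (1/3)(2.41)(0.766)² = 0.4714 kg·m².
The weight acts at the center, a distance L/2 = 0.3830 m from the pivot; τ = Mg(L/2) = 9.046 N·m.
α = τ/I = 9.046/0.4714 = 19.19 rad/s².
(Equivalently α = (3g/(2L)) = 19.19 rad/s².)

α ≈ 19.2 rad/s²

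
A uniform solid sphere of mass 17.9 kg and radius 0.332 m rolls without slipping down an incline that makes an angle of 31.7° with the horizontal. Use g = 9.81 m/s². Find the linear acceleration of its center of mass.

Translation along the incline: Mg sinθ − f = Ma.
Rotation about the center: fR = Iα with I = (2/5)MR². No-slip gives a = αR, so f = (I/R²)a = (2/5)M a.
Substituting: Mg sinθ = (1 + 0.4000)Ma, so a = g sinθ/(1 + 0.4000) = (9.81) sin 31.7° / 1.400 = 3.682 m/s².

a ≈ 3.68 m/s²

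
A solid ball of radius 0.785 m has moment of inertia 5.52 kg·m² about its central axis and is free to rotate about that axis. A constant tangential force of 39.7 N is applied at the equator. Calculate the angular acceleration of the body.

τ = F R = (39.7)(0.785) = 31.16 N·m.
From τ = Iα: α = 31.16/5.520 = 5.646 rad/s².

α ≈ 5.65 rad/s²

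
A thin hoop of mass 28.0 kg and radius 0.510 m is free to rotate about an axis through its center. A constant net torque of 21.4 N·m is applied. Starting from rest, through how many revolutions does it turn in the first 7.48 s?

I = MR² = (28.0)(0.510)² = 7.283 kg·m².
α = τ/I = 21.4/7.283 = 2.938 rad/s².
θ = ½αt² = ½(2.938)(7.48)² = 82.20 rad.
Revolutions = θ/(2π) = 13.08.

≈ 13.1 revolutions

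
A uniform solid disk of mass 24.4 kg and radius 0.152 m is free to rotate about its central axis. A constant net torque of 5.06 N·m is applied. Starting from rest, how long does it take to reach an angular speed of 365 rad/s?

t ≈ 20.3 s

I = ½MR² = (1/2)(24.4)(0.152)² = 0.2819 kg·m².
α = τ/I = 5.06/0.2819 = 17.95 rad/s².
ω = αt ⇒ t = ω/α = 365/17.95 = 20.33 s.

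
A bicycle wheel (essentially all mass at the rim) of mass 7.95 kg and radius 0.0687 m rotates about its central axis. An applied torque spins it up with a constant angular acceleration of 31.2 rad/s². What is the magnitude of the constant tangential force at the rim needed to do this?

I = MR² = (7.95)(0.0687)² = 0.03752 kg·m².
The required torque is τ = Iα = (0.03752)(31.20) = 1.171 N·m.
A tangential force at the rim gives τ = FR, so F = τ/R = 1.171/0.0687 = 17.04 N.

F ≈ 17.0 N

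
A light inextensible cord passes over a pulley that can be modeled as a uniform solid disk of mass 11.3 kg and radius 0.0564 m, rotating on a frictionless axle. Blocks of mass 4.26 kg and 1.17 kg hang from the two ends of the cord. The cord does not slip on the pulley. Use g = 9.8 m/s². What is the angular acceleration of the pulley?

α ≈ 48.5 rad/s²

I = ½MR² = (1/2)(11.3)(0.0564)² = 0.01797 kg·m².
Heavier block: m₁g − T₁ = m₁a. Lighter block: T₂ − m₂g = m₂a.
Pulley: (T₁ − T₂)R = Iα = I(a/R), so T₁ − T₂ = (I/R²)a = (1/2)M_p a = 5.650·a.
Adding the three: (m₁ − m₂)g = (m₁ + m₂ + 5.650)a, so a = (4.26 − 1.17)(9.8)/(4.26 + 1.17 + 5.650) = 2.733 m/s².
α = a/R = 2.733/0.0564 = 48.46 rad/s².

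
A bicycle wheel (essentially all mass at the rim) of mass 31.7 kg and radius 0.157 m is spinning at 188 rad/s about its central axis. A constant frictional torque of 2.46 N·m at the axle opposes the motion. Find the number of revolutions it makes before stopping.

I = MR² = (31.7)(0.157)² = 0.7814 kg·m².
The net torque has magnitude 2.46 N·m, opposing ω.
|α| = τ/I = 2.460/0.7814 = 3.148 rad/s² (deceleration).
ω² = ω₀² − 2|α|θ with ω = 0 ⇒ θ = ω₀²/(2|α|) = 5613 rad = 893.4 rev.

≈ 893 revolutions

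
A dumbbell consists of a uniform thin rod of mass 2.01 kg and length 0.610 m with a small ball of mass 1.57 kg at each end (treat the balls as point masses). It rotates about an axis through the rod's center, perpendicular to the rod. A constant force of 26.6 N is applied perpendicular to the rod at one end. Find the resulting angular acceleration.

I_rod = (1/12)ML² = (1/12)(2.01)(0.610)² = 0.06233 kg·m².
I_balls = 2·m·(L/2)² = 2(1.57)(0.3050)² = 0.2921 kg·m².
Total I = 0.3544 kg·m².
τ = F·(L/2) = (26.6)(0.305) = 8.113 N·m.
α = τ/I = 8.113/0.3544 = 22.89 rad/s².

α ≈ 22.9 rad/s²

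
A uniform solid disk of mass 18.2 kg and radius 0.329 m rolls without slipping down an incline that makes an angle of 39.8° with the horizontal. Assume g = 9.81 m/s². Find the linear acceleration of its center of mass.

a ≈ 4.19 m/s²

Translation along the incline: Mg sinθ − f = Ma.
Rotation about the center: fR = Iα with I = ½MR². No-slip gives a = αR, so f = (I/R²)a = (1/2)M a.
Substituting: Mg sinθ = (1 + 0.5000)Ma, so a = g sinθ/(1 + 0.5000) = (9.81) sin 39.8° / 1.500 = 4.186 m/s².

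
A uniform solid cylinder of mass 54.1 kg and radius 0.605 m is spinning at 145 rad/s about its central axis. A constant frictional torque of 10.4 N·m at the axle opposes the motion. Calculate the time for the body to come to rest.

I = ½MR² = (1/2)(54.1)(0.605)² = 9.901 kg·m².
The net torque has magnitude 10.4 N·m, opposing ω.
|α| = τ/I = 10.40/9.901 = 1.050 rad/s² (deceleration).
0 = ω₀ − |α|t ⇒ t = ω₀/|α| = 145/1.050 = 138.0 s.

t ≈ 138 s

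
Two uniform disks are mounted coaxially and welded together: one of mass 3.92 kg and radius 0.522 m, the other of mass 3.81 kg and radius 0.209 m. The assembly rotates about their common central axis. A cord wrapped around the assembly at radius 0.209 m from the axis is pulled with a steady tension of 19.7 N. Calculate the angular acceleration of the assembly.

α ≈ 6.67 rad/s²

I = ½M₁R₁² + ½M₂R₂² = ½(3.92)(0.522)² + ½(3.81)(0.209)² = 0.6173 kg·m².
τ = F r = (19.7)(0.209) = 4.117 N·m.
α = τ/I = 4.117/0.6173 = 6.670 rad/s².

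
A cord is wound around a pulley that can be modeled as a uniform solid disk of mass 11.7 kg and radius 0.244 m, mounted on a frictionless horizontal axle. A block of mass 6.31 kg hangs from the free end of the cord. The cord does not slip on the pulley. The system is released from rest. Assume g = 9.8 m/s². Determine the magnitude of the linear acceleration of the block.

a ≈ 5.09 m/s²

I = ½MR² = (1/2)(11.7)(0.244)² = 0.3483 kg·m².
Block: mg − T = ma. Pulley: TR = Iα. No-slip: a = αR, so T = (I/R²)a = 5.850·a.
Then mg = (m + 5.850)a, so a = (6.31)(9.8)/(6.31 + 5.850) = 5.085 m/s².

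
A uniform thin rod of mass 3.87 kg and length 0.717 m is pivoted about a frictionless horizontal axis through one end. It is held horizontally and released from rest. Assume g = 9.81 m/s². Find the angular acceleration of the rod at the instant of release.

About the pivot, I = (1/3)ML² = (1/3)(3.87)(0.717)² = 0.6632 kg·m².
The weight acts at the center, a distance L/2 = 0.3585 m from the pivot; τ = Mg(L/2) = 13.61 N·m.
α = τ/I = 13.61/0.6632 = 20.52 rad/s².

α ≈ 20.5 rad/s²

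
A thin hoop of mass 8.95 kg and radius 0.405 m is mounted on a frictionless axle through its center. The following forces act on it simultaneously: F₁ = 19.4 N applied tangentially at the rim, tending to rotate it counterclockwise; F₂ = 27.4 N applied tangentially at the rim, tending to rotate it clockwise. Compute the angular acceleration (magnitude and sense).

α ≈ 2.21 rad/s², clockwise

I = MR² = (8.95)(0.405)² = 1.468 kg·m².
Taking counterclockwise as positive: τ₁ = +(19.4)(0.405) = +7.857 N·m; τ₂ = −(27.4)(0.405) = −11.10 N·m.
Net torque τ = -3.240 N·m.
α = τ/I = -3.240/1.468 = -2.207 rad/s².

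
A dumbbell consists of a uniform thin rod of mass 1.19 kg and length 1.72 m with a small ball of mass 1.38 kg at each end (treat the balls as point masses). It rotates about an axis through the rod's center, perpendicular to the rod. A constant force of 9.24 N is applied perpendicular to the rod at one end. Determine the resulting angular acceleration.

α ≈ 3.40 rad/s²

I_rod = (1/12)ML² = (1/12)(1.19)(1.72)² = 0.2934 kg·m².
I_balls = 2·m·(L/2)² = 2(1.38)(0.8600)² = 2.041 kg·m².
Total I = 2.335 kg·m².
τ = F·(L/2) = (9.24)(0.860) = 7.946 N·m.
α = τ/I = 7.946/2.335 = 3.404 rad/s².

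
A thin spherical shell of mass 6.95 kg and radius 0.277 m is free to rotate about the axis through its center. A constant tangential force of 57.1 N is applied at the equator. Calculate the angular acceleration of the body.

I = (2/3)MR² = (2/3)(6.95)(0.277)² = 0.3555 kg·m².
τ = F R = (57.1)(0.277) = 15.82 N·m.
Newton's second law for rotation, τ = Iα, gives α = τ/I = 15.82/0.3555 = 44.49 rad/s².

α ≈ 44.5 rad/s²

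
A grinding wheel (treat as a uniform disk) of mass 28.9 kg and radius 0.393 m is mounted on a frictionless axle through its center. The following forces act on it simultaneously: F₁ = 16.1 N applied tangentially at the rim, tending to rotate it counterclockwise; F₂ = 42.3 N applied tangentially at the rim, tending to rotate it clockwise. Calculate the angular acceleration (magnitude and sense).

α ≈ 4.61 rad/s², clockwise

I = ½MR² = (1/2)(28.9)(0.393)² = 2.232 kg·m².
Taking counterclockwise as positive: τ₁ = +(16.1)(0.393) = +6.327 N·m; τ₂ = −(42.3)(0.393) = −16.62 N·m.
Net torque τ = -10.30 N·m.
α = τ/I = -10.30/2.232 = -4.614 rad/s².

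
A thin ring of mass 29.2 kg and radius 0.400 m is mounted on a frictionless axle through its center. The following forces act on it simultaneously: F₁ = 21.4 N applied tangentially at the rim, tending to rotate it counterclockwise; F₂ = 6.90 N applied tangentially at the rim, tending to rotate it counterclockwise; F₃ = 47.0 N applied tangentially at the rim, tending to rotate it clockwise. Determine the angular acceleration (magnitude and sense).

I = MR² = (29.2)(0.400)² = 4.672 kg·m².
Taking counterclockwise as positive: τ₁ = +(21.4)(0.400) = +8.560 N·m; τ₂ = +(6.90)(0.400) = +2.760 N·m; τ₃ = −(47.0)(0.400) = −18.80 N·m.
Net torque τ = -7.480 N·m.
α = τ/I = -7.480/4.672 = -1.601 rad/s².

α ≈ 1.60 rad/s², clockwise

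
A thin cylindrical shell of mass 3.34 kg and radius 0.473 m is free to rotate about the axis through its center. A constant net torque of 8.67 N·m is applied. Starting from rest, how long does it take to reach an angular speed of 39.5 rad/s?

t ≈ 3.40 s

I = MR² = (3.34)(0.473)² = 0.7473 kg·m².
α = τ/I = 8.67/0.7473 = 11.60 rad/s².
ω = αt ⇒ t = ω/α = 39.5/11.60 = 3.404 s.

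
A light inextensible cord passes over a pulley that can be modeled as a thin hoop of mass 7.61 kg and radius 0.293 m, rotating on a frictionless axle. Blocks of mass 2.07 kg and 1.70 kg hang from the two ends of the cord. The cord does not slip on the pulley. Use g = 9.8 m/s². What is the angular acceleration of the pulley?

α ≈ 1.09 rad/s²

I = MR² = (7.61)(0.293)² = 0.6533 kg·m².
Heavier block: m₁g − T₁ = m₁a. Lighter block: T₂ − m₂g = m₂a.
Pulley: (T₁ − T₂)R = Iα = I(a/R), so T₁ − T₂ = (I/R²)a = 1·M_p a = 7.610·a.
Adding the three: (m₁ − m₂)g = (m₁ + m₂ + 7.610)a, so a = (2.07 − 1.70)(9.8)/(2.07 + 1.70 + 7.610) = 0.3186 m/s².
α = a/R = 0.3186/0.293 = 1.087 rad/s².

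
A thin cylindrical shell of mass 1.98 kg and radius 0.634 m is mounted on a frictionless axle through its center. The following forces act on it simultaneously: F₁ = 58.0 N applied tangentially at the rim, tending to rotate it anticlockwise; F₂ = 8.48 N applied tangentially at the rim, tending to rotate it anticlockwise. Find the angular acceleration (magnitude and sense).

I = MR² = (1.98)(0.634)² = 0.7959 kg·m².
Taking anticlockwise as positive: τ₁ = +(58.0)(0.634) = +36.77 N·m; τ₂ = +(8.48)(0.634) = +5.376 N·m.
Net torque τ = 42.15 N·m.
α = τ/I = 42.15/0.7959 = 52.96 rad/s².

α ≈ 53.0 rad/s², anticlockwise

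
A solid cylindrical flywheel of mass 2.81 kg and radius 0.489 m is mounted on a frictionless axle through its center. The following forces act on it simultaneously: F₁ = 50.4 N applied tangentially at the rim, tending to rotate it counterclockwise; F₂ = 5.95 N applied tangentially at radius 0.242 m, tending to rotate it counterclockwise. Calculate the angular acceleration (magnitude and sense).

α ≈ 77.6 rad/s², counterclockwise

I = ½MR² = (1/2)(2.81)(0.489)² = 0.3360 kg·m².
Taking counterclockwise as positive: τ₁ = +(50.4)(0.489) = +24.65 N·m; τ₂ = +(5.95)(0.242) = +1.440 N·m.
Net torque τ = 26.09 N·m.
α = τ/I = 26.09/0.3360 = 77.64 rad/s².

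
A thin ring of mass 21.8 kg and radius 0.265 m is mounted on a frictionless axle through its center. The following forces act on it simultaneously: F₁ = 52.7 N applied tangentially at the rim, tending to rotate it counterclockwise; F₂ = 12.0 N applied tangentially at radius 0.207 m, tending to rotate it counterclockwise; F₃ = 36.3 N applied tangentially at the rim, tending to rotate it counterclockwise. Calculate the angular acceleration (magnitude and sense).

I = MR² = (21.8)(0.265)² = 1.531 kg·m².
Taking counterclockwise as positive: τ₁ = +(52.7)(0.265) = +13.97 N·m; τ₂ = +(12.0)(0.207) = +2.484 N·m; τ₃ = +(36.3)(0.265) = +9.620 N·m.
Net torque τ = 26.07 N·m.
α = τ/I = 26.07/1.531 = 17.03 rad/s².

α ≈ 17.0 rad/s², counterclockwise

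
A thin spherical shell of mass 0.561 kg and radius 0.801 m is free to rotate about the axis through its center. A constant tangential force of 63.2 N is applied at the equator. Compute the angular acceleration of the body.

α ≈ 211 rad/s²

I = (2/3)MR² = (2/3)(0.561)(0.801)² = 0.2400 kg·m².
τ = F R = (63.2)(0.801) = 50.62 N·m.
Newton's second law for rotation, τ = Iα, gives α = τ/I = 50.62/0.2400 = 211.0 rad/s².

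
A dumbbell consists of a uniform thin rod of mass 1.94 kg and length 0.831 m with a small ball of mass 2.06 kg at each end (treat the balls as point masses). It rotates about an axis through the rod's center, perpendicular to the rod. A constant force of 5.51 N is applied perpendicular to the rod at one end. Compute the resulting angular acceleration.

I_rod = (1/12)ML² = (1/12)(1.94)(0.831)² = 0.1116 kg·m².
I_balls = 2·m·(L/2)² = 2(2.06)(0.4155)² = 0.7113 kg·m².
Total I = 0.8229 kg·m².
τ = F·(L/2) = (5.51)(0.415) = 2.289 N·m.
α = τ/I = 2.289/0.8229 = 2.782 rad/s².

α ≈ 2.78 rad/s²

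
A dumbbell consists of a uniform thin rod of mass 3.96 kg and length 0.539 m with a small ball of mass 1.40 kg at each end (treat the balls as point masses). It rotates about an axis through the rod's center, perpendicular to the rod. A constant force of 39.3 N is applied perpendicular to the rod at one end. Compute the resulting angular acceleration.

I_rod = (1/12)ML² = (1/12)(3.96)(0.539)² = 0.09587 kg·m².
I_balls = 2·m·(L/2)² = 2(1.40)(0.2695)² = 0.2034 kg·m².
Total I = 0.2992 kg·m².
τ = F·(L/2) = (39.3)(0.270) = 10.59 N·m.
α = τ/I = 10.59/0.2992 = 35.39 rad/s².

α ≈ 35.4 rad/s²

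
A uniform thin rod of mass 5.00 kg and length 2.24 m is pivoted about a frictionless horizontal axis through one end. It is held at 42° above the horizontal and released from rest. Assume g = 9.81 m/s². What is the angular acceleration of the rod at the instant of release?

About the pivot, I = (1/3)ML² = (1/3)(5.00)(2.24)² = 8.363 kg·m².
The weight acts at the center, a distance L/2 = 1.120 m from the pivot; τ = Mg(L/2) cos 42° = 40.83 N·m.
α = τ/I = 40.83/8.363 = 4.882 rad/s².
(Equivalently α = (3g/(2L)) cos 42° = 4.882 rad/s².)

α ≈ 4.88 rad/s²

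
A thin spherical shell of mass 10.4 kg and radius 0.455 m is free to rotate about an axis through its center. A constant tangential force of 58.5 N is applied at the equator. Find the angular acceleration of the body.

I = (2/3)MR² = (2/3)(10.4)(0.455)² = 1.435 kg·m².
τ = F R = (58.5)(0.455) = 26.62 N·m.
From τ = Iα: α = 26.62/1.435 = 18.54 rad/s².

α ≈ 18.5 rad/s²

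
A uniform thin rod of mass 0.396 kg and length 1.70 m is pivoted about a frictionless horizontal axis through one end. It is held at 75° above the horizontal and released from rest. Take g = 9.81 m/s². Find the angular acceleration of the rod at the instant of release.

α ≈ 2.24 rad/s²

About the pivot, I = (1/3)ML² = (1/3)(0.396)(1.70)² = 0.3815 kg·m².
The weight acts at the center, a distance L/2 = 0.8500 m from the pivot; τ = Mg(L/2) cos 75° = 0.8546 N·m.
α = τ/I = 0.8546/0.3815 = 2.240 rad/s².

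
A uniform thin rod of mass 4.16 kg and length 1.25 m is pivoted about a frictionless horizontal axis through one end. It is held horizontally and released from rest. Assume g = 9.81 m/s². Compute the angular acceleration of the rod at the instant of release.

α ≈ 11.8 rad/s²

About the pivot, I = (1/3)ML² = (1/3)(4.16)(1.25)² = 2.167 kg·m².
The weight acts at the center, a distance L/2 = 0.6250 m from the pivot; τ = Mg(L/2) = 25.51 N·m.
α = τ/I = 25.51/2.167 = 11.77 rad/s².
(Equivalently α = (3g/(2L)) = 11.77 rad/s².)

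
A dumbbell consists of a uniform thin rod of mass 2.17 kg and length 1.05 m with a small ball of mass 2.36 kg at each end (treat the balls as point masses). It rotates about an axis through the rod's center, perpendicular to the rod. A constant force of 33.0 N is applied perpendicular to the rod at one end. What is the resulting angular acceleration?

α ≈ 11.5 rad/s²

I_rod = (1/12)ML² = (1/12)(2.17)(1.05)² = 0.1994 kg·m².
I_balls = 2·m·(L/2)² = 2(2.36)(0.5250)² = 1.301 kg·m².
Total I = 1.500 kg·m².
τ = F·(L/2) = (33.0)(0.525) = 17.32 N·m.
α = τ/I = 17.32/1.500 = 11.55 rad/s².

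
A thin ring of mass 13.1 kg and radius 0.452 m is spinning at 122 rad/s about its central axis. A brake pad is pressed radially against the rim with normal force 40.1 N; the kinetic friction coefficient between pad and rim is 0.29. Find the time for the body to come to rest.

I = MR² = (13.1)(0.452)² = 2.676 kg·m².
Friction force f = μN = (0.29)(40.1) = 11.63 N at the rim; torque magnitude τ = fR = 5.256 N·m, opposing ω.
|α| = τ/I = 5.256/2.676 = 1.964 rad/s² (deceleration).
0 = ω₀ − |α|t ⇒ t = ω₀/|α| = 122/1.964 = 62.12 s.

t ≈ 62.1 s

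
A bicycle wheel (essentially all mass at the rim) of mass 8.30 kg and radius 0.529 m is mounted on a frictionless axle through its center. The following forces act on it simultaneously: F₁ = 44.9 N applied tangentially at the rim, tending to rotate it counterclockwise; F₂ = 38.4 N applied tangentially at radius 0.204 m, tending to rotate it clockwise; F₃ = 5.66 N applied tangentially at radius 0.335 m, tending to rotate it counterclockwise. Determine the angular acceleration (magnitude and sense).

α ≈ 7.67 rad/s², counterclockwise

I = MR² = (8.30)(0.529)² = 2.323 kg·m².
Taking counterclockwise as positive: τ₁ = +(44.9)(0.529) = +23.75 N·m; τ₂ = −(38.4)(0.204) = −7.834 N·m; τ₃ = +(5.66)(0.335) = +1.896 N·m.
Net torque τ = 17.81 N·m.
α = τ/I = 17.81/2.323 = 7.670 rad/s².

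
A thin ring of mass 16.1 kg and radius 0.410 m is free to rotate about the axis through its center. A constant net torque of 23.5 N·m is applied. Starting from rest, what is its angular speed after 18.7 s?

ω ≈ 162 rad/s

I = MR² = (16.1)(0.410)² = 2.706 kg·m².
α = τ/I = 23.5/2.706 = 8.683 rad/s².
ω = ω₀ + αt = 0 + (8.683)(18.7) = 162.4 rad/s.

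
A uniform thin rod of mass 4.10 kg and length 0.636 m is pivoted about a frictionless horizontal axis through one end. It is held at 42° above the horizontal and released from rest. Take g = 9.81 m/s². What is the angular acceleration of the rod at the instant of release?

About the pivot, I = (1/3)ML² = (1/3)(4.10)(0.636)² = 0.5528 kg·m².
The weight acts at the center, a distance L/2 = 0.3180 m from the pivot; τ = Mg(L/2) cos 42° = 9.505 N·m.
α = τ/I = 9.505/0.5528 = 17.19 rad/s².

α ≈ 17.2 rad/s²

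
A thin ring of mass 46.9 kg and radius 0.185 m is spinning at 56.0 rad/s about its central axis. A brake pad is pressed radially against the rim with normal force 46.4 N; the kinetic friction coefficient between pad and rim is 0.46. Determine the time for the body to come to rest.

t ≈ 22.8 s

I = MR² = (46.9)(0.185)² = 1.605 kg·m².
Friction force f = μN = (0.46)(46.4) = 21.34 N at the rim; torque magnitude τ = fR = 3.949 N·m, opposing ω.
|α| = τ/I = 3.949/1.605 = 2.460 rad/s² (deceleration).
0 = ω₀ − |α|t ⇒ t = ω₀/|α| = 56.0/2.460 = 22.76 s.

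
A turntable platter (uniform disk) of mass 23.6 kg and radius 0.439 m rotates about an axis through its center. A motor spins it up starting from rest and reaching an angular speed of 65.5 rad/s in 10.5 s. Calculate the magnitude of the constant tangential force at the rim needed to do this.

I = ½MR² = (1/2)(23.6)(0.439)² = 2.274 kg·m².
α = Δω/Δt = (65.5 − 0)/10.5 = 6.238 rad/s².
The required torque is τ = Iα = (2.274)(6.238) = 14.19 N·m.
A tangential force at the rim gives τ = FR, so F = τ/R = 14.19/0.439 = 32.31 N.

F ≈ 32.3 N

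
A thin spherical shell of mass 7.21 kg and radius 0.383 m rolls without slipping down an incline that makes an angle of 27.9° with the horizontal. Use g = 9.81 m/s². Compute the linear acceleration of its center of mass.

a ≈ 2.75 m/s²

Translation along the incline: Mg sinθ − f = Ma.
Rotation about the center: fR = Iα with I = (2/3)MR². No-slip gives a = αR, so f = (I/R²)a = (2/3)M a.
Substituting: Mg sinθ = (1 + 0.6667)Ma, so a = g sinθ/(1 + 0.6667) = (9.81) sin 27.9° / 1.667 = 2.754 m/s².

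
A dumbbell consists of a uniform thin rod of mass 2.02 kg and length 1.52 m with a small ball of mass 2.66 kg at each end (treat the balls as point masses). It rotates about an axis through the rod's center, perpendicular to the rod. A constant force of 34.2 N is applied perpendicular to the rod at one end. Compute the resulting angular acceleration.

α ≈ 7.51 rad/s²

I_rod = (1/12)ML² = (1/12)(2.02)(1.52)² = 0.3889 kg·m².
I_balls = 2·m·(L/2)² = 2(2.66)(0.7600)² = 3.073 kg·m².
Total I = 3.462 kg·m².
τ = F·(L/2) = (34.2)(0.760) = 25.99 N·m.
α = τ/I = 25.99/3.462 = 7.508 rad/s².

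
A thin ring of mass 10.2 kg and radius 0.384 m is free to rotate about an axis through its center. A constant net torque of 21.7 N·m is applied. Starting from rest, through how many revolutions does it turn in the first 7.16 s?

≈ 58.9 revolutions

I = MR² = (10.2)(0.384)² = 1.504 kg·m².
α = τ/I = 21.7/1.504 = 14.43 rad/s².
θ = ½αt² = ½(14.43)(7.16)² = 369.8 rad.
Revolutions = θ/(2π) = 58.86.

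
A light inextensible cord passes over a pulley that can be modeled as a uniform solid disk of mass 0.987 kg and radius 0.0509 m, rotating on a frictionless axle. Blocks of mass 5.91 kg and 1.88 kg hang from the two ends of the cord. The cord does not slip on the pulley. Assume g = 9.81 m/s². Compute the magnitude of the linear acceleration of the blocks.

a ≈ 4.77 m/s²

I = ½MR² = (1/2)(0.987)(0.0509)² = 0.001279 kg·m².
Heavier block: m₁g − T₁ = m₁a. Lighter block: T₂ − m₂g = m₂a.
Pulley: (T₁ − T₂)R = Iα = I(a/R), so T₁ − T₂ = (I/R²)a = (1/2)M_p a = 0.4935·a.
Adding the three: (m₁ − m₂)g = (m₁ + m₂ + 0.4935)a, so a = (5.91 − 1.88)(9.81)/(5.91 + 1.88 + 0.4935) = 4.773 m/s².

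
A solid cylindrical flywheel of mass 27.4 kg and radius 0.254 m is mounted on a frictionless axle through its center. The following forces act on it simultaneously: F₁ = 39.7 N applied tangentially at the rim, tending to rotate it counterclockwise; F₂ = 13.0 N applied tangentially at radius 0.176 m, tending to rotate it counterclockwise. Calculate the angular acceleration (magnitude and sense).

I = ½MR² = (1/2)(27.4)(0.254)² = 0.8839 kg·m².
Taking counterclockwise as positive: τ₁ = +(39.7)(0.254) = +10.08 N·m; τ₂ = +(13.0)(0.176) = +2.288 N·m.
Net torque τ = 12.37 N·m.
α = τ/I = 12.37/0.8839 = 14.00 rad/s².

α ≈ 14.0 rad/s², counterclockwise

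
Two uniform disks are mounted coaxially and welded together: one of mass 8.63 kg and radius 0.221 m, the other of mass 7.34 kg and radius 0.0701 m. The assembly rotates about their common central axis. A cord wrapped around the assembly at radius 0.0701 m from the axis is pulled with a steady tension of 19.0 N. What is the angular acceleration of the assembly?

α ≈ 5.82 rad/s²

I = ½M₁R₁² + ½M₂R₂² = ½(8.63)(0.221)² + ½(7.34)(0.0701)² = 0.2288 kg·m².
τ = F r = (19.0)(0.0701) = 1.332 N·m.
α = τ/I = 1.332/0.2288 = 5.822 rad/s².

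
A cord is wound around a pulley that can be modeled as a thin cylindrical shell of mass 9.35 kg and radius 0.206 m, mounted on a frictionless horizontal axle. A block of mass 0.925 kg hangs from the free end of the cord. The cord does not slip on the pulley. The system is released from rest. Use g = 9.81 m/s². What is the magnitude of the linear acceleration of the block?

I = MR² = (9.35)(0.206)² = 0.3968 kg·m².
Block: mg − T = ma. Pulley: TR = Iα. No-slip: a = αR, so T = (I/R²)a = 9.350·a.
Then mg = (m + 9.350)a, so a = (0.925)(9.81)/(0.925 + 9.350) = 0.8831 m/s².

a ≈ 0.883 m/s²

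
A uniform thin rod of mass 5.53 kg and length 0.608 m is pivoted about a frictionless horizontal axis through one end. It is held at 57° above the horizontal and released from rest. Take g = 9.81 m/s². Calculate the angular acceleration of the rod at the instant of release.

About the pivot, I = (1/3)ML² = (1/3)(5.53)(0.608)² = 0.6814 kg·m².
The weight acts at the center, a distance L/2 = 0.3040 m from the pivot; τ = Mg(L/2) cos 57° = 8.982 N·m.
α = τ/I = 8.982/0.6814 = 13.18 rad/s².
(Equivalently α = (3g/(2L)) cos 57° = 13.18 rad/s².)

α ≈ 13.2 rad/s²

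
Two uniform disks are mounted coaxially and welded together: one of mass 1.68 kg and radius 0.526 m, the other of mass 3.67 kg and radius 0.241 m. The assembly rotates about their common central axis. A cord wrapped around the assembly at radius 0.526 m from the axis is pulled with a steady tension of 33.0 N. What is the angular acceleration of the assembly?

α ≈ 51.2 rad/s²

I = ½M₁R₁² + ½M₂R₂² = ½(1.68)(0.526)² + ½(3.67)(0.241)² = 0.3390 kg·m².
τ = F r = (33.0)(0.526) = 17.36 N·m.
α = τ/I = 17.36/0.3390 = 51.21 rad/s².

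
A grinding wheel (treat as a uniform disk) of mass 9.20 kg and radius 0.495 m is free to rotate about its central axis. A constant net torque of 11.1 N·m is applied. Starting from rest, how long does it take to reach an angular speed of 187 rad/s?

t ≈ 19.0 s

I = ½MR² = (1/2)(9.20)(0.495)² = 1.127 kg·m².
α = τ/I = 11.1/1.127 = 9.848 rad/s².
ω = αt ⇒ t = ω/α = 187/9.848 = 18.99 s.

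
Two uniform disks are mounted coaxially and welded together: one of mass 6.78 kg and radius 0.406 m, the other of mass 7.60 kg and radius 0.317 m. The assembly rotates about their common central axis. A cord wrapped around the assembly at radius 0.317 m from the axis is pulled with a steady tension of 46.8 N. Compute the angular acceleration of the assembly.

α ≈ 15.8 rad/s²

I = ½M₁R₁² + ½M₂R₂² = ½(6.78)(0.406)² + ½(7.60)(0.317)² = 0.9407 kg·m².
τ = F r = (46.8)(0.317) = 14.84 N·m.
α = τ/I = 14.84/0.9407 = 15.77 rad/s².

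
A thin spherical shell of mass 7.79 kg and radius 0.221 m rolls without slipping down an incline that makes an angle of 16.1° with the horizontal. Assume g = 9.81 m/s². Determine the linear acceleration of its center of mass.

Translation along the incline: Mg sinθ − f = Ma.
Rotation about the center: fR = Iα with I = (2/3)MR². No-slip gives a = αR, so f = (I/R²)a = (2/3)M a.
Substituting: Mg sinθ = (1 + 0.6667)Ma, so a = g sinθ/(1 + 0.6667) = (9.81) sin 16.1° / 1.667 = 1.632 m/s².

a ≈ 1.63 m/s²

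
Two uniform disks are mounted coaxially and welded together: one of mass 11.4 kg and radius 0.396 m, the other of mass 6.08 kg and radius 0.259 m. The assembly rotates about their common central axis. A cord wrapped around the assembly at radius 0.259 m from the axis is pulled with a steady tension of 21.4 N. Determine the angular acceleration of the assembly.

I = ½M₁R₁² + ½M₂R₂² = ½(11.4)(0.396)² + ½(6.08)(0.259)² = 1.098 kg·m².
τ = F r = (21.4)(0.259) = 5.543 N·m.
α = τ/I = 5.543/1.098 = 5.049 rad/s².

α ≈ 5.05 rad/s²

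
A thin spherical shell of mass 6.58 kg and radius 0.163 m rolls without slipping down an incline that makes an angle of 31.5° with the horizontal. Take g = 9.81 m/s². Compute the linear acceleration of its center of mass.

a ≈ 3.08 m/s²

Translation along the incline: Mg sinθ − f = Ma.
Rotation about the center: fR = Iα with I = (2/3)MR². No-slip gives a = αR, so f = (I/R²)a = (2/3)M a.
Substituting: Mg sinθ = (1 + 0.6667)Ma, so a = g sinθ/(1 + 0.6667) = (9.81) sin 31.5° / 1.667 = 3.075 m/s².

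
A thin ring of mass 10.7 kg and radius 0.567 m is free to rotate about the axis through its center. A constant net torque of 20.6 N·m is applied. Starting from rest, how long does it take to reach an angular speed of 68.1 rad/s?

t ≈ 11.4 s

I = MR² = (10.7)(0.567)² = 3.440 kg·m².
α = τ/I = 20.6/3.440 = 5.988 rad/s².
ω = αt ⇒ t = ω/α = 68.1/5.988 = 11.37 s.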